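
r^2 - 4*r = r*(r - 4)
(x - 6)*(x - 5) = x^2 - 11*x + 30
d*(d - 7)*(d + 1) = d^3 - 6*d^2 - 7*d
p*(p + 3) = p^2 + 3*p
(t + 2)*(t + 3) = t^2 + 5*t + 6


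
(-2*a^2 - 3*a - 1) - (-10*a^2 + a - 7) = 8*a^2 - 4*a + 6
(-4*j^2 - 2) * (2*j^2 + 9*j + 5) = -8*j^4 - 36*j^3 - 24*j^2 - 18*j - 10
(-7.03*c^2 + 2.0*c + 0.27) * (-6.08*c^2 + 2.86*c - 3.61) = 42.7424*c^4 - 32.2658*c^3 + 29.4567*c^2 - 6.4478*c - 0.9747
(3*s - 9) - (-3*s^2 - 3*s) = 3*s^2 + 6*s - 9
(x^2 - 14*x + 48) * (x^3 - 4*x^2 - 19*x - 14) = x^5 - 18*x^4 + 85*x^3 + 60*x^2 - 716*x - 672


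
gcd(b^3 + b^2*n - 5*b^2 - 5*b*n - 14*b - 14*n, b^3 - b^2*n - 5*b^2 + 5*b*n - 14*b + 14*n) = b^2 - 5*b - 14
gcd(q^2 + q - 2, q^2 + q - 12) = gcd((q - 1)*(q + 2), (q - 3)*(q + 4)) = 1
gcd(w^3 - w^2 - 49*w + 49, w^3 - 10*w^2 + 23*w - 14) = w^2 - 8*w + 7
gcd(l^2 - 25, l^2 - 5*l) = l - 5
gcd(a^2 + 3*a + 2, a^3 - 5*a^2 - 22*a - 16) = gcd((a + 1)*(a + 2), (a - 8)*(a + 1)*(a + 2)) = a^2 + 3*a + 2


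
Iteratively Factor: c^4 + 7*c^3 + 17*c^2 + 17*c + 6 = (c + 1)*(c^3 + 6*c^2 + 11*c + 6) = (c + 1)^2*(c^2 + 5*c + 6) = (c + 1)^2*(c + 2)*(c + 3)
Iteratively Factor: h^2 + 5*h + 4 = (h + 1)*(h + 4)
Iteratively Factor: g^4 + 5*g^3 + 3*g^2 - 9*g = (g + 3)*(g^3 + 2*g^2 - 3*g) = (g - 1)*(g + 3)*(g^2 + 3*g) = g*(g - 1)*(g + 3)*(g + 3)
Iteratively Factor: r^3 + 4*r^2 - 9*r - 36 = (r + 4)*(r^2 - 9) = (r + 3)*(r + 4)*(r - 3)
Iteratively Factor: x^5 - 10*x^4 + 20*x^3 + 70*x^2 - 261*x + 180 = (x - 5)*(x^4 - 5*x^3 - 5*x^2 + 45*x - 36) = (x - 5)*(x + 3)*(x^3 - 8*x^2 + 19*x - 12) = (x - 5)*(x - 4)*(x + 3)*(x^2 - 4*x + 3) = (x - 5)*(x - 4)*(x - 3)*(x + 3)*(x - 1)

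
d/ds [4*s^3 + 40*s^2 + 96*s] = 12*s^2 + 80*s + 96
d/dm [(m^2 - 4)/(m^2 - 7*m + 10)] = -7/(m^2 - 10*m + 25)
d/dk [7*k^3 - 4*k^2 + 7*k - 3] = 21*k^2 - 8*k + 7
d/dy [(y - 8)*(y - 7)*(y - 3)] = 3*y^2 - 36*y + 101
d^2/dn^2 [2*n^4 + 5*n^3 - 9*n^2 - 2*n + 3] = 24*n^2 + 30*n - 18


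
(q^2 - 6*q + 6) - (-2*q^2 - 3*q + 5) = 3*q^2 - 3*q + 1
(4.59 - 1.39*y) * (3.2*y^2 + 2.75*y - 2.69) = -4.448*y^3 + 10.8655*y^2 + 16.3616*y - 12.3471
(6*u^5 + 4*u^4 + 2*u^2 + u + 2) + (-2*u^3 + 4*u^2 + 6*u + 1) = 6*u^5 + 4*u^4 - 2*u^3 + 6*u^2 + 7*u + 3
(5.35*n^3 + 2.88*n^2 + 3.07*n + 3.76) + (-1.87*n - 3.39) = 5.35*n^3 + 2.88*n^2 + 1.2*n + 0.37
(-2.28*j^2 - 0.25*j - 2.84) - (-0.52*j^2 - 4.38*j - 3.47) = -1.76*j^2 + 4.13*j + 0.63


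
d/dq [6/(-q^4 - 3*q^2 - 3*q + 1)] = 6*(4*q^3 + 6*q + 3)/(q^4 + 3*q^2 + 3*q - 1)^2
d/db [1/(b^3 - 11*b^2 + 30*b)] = (-3*b^2 + 22*b - 30)/(b^2*(b^2 - 11*b + 30)^2)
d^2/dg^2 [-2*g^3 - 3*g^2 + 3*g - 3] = -12*g - 6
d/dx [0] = 0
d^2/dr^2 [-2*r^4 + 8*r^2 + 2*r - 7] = 16 - 24*r^2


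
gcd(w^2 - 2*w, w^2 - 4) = w - 2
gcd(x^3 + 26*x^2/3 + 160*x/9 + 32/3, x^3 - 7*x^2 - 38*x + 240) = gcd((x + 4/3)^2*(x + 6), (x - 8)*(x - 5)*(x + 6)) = x + 6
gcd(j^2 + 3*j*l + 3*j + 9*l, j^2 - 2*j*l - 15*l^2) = j + 3*l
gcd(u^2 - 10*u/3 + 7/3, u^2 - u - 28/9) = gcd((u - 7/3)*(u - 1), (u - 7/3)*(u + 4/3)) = u - 7/3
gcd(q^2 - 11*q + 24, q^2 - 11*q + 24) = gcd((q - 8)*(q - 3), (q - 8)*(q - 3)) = q^2 - 11*q + 24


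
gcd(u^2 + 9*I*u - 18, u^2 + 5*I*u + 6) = u + 6*I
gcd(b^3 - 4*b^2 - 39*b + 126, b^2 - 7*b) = b - 7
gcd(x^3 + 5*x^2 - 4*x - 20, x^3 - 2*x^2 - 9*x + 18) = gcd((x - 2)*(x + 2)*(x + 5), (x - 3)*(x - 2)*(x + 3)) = x - 2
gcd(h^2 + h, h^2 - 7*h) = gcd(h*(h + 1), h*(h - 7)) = h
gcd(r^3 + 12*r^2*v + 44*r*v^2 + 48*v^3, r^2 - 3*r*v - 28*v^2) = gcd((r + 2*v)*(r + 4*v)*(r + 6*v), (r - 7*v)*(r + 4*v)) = r + 4*v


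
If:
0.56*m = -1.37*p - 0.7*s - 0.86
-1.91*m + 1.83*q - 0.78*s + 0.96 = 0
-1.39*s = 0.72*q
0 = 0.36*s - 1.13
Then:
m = -6.59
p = 0.46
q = -6.06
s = 3.14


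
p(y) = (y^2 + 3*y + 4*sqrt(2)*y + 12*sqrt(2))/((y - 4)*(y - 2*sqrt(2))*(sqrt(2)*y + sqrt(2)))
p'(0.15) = 0.28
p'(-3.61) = 0.00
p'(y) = (2*y + 3 + 4*sqrt(2))/((y - 4)*(y - 2*sqrt(2))*(sqrt(2)*y + sqrt(2))) - sqrt(2)*(y^2 + 3*y + 4*sqrt(2)*y + 12*sqrt(2))/((y - 4)*(y - 2*sqrt(2))*(sqrt(2)*y + sqrt(2))^2) - (y^2 + 3*y + 4*sqrt(2)*y + 12*sqrt(2))/((y - 4)*(y - 2*sqrt(2))^2*(sqrt(2)*y + sqrt(2))) - (y^2 + 3*y + 4*sqrt(2)*y + 12*sqrt(2))/((y - 4)^2*(y - 2*sqrt(2))*(sqrt(2)*y + sqrt(2))) = (-sqrt(2)*y^4 - 16*y^3 - 6*sqrt(2)*y^3 - 24*y^2 + 21*sqrt(2)*y^2 + 96*sqrt(2)*y + 176*y - 80*sqrt(2) + 144)/(2*(y^6 - 6*y^5 - 4*sqrt(2)*y^5 + 9*y^4 + 24*sqrt(2)*y^4 - 24*y^3 - 4*sqrt(2)*y^3 - 96*sqrt(2)*y^2 + 24*y^2 - 64*sqrt(2)*y + 192*y + 128))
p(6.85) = 0.97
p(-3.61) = 0.01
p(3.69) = -35.30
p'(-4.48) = 0.00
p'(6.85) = -0.53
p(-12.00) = -0.02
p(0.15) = 1.09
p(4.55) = 10.37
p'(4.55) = -24.36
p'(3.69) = -74.42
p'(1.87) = 6.65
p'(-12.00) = 0.00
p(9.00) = 0.40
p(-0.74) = 1.79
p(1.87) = 4.42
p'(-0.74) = -4.84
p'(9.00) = -0.13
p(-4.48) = 0.01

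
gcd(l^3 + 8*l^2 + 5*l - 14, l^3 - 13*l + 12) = l - 1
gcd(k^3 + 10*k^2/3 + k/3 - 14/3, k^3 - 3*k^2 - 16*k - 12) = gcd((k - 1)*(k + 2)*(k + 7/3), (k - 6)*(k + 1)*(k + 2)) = k + 2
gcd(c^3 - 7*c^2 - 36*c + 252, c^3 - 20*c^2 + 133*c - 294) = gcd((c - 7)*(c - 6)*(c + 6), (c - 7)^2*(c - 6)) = c^2 - 13*c + 42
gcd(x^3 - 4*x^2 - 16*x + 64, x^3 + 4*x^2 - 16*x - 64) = x^2 - 16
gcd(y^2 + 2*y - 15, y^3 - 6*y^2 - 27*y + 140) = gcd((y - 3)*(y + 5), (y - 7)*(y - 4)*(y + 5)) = y + 5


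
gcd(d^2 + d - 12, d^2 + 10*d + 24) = d + 4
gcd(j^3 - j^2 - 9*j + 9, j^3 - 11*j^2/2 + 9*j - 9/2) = j^2 - 4*j + 3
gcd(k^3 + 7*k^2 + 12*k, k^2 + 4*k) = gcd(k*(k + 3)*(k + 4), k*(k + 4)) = k^2 + 4*k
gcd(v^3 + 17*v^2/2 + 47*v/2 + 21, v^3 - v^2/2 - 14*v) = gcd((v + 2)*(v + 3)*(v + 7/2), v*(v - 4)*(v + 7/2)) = v + 7/2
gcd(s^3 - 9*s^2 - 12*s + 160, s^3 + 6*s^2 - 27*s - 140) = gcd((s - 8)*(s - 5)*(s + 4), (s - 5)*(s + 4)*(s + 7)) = s^2 - s - 20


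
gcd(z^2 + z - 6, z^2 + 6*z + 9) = z + 3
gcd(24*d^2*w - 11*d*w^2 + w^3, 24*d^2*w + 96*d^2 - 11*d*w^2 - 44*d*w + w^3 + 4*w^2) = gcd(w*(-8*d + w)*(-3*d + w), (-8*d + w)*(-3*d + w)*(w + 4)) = 24*d^2 - 11*d*w + w^2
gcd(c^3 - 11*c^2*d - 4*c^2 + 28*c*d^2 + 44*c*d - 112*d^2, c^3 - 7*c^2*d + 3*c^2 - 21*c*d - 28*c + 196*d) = c^2 - 7*c*d - 4*c + 28*d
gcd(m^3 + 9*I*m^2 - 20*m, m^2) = m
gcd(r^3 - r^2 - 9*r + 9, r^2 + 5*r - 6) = r - 1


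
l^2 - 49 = (l - 7)*(l + 7)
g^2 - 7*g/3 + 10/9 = (g - 5/3)*(g - 2/3)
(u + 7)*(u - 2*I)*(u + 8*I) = u^3 + 7*u^2 + 6*I*u^2 + 16*u + 42*I*u + 112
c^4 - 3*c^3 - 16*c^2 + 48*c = c*(c - 4)*(c - 3)*(c + 4)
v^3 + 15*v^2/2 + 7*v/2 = v*(v + 1/2)*(v + 7)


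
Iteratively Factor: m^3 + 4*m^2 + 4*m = (m + 2)*(m^2 + 2*m) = m*(m + 2)*(m + 2)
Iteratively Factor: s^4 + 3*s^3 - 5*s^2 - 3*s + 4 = (s + 4)*(s^3 - s^2 - s + 1) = (s - 1)*(s + 4)*(s^2 - 1) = (s - 1)*(s + 1)*(s + 4)*(s - 1)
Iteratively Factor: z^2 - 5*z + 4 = (z - 4)*(z - 1)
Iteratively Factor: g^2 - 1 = (g - 1)*(g + 1)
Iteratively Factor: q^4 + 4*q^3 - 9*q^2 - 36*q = (q)*(q^3 + 4*q^2 - 9*q - 36) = q*(q + 3)*(q^2 + q - 12) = q*(q - 3)*(q + 3)*(q + 4)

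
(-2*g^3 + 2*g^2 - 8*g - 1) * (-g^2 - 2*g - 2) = 2*g^5 + 2*g^4 + 8*g^3 + 13*g^2 + 18*g + 2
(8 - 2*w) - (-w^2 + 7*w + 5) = w^2 - 9*w + 3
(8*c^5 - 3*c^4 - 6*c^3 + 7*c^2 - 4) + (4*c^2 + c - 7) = 8*c^5 - 3*c^4 - 6*c^3 + 11*c^2 + c - 11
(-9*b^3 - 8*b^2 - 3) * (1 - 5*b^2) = 45*b^5 + 40*b^4 - 9*b^3 + 7*b^2 - 3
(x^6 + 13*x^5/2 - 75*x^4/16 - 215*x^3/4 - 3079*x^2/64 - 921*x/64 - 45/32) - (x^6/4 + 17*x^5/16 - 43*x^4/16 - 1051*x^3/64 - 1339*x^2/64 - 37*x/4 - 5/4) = 3*x^6/4 + 87*x^5/16 - 2*x^4 - 2389*x^3/64 - 435*x^2/16 - 329*x/64 - 5/32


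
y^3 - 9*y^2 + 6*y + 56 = (y - 7)*(y - 4)*(y + 2)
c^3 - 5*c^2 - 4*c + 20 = (c - 5)*(c - 2)*(c + 2)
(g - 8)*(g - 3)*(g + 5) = g^3 - 6*g^2 - 31*g + 120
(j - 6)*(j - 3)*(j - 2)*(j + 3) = j^4 - 8*j^3 + 3*j^2 + 72*j - 108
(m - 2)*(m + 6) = m^2 + 4*m - 12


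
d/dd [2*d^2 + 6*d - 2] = 4*d + 6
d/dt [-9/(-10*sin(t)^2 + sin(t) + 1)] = 9*(1 - 20*sin(t))*cos(t)/(-10*sin(t)^2 + sin(t) + 1)^2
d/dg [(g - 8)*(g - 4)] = 2*g - 12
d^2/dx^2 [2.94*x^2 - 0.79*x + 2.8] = 5.88000000000000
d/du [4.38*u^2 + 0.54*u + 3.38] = 8.76*u + 0.54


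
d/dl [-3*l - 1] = -3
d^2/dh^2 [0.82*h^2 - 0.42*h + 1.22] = 1.64000000000000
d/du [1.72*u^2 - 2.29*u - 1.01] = 3.44*u - 2.29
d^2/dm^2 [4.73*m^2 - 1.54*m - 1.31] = 9.46000000000000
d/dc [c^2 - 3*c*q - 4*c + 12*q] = 2*c - 3*q - 4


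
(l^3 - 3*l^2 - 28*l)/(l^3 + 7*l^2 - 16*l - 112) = l*(l - 7)/(l^2 + 3*l - 28)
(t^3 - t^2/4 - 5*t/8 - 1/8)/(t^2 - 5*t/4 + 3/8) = (8*t^3 - 2*t^2 - 5*t - 1)/(8*t^2 - 10*t + 3)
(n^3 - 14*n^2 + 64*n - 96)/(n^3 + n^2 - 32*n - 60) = (n^2 - 8*n + 16)/(n^2 + 7*n + 10)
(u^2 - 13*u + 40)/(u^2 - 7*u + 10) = (u - 8)/(u - 2)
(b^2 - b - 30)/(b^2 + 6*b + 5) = (b - 6)/(b + 1)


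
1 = 1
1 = 1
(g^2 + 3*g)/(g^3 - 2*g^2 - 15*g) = 1/(g - 5)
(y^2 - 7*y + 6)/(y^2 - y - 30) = (y - 1)/(y + 5)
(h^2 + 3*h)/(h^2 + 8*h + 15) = h/(h + 5)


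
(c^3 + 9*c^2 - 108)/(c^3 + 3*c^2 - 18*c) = (c + 6)/c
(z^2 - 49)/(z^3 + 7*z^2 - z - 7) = (z - 7)/(z^2 - 1)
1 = 1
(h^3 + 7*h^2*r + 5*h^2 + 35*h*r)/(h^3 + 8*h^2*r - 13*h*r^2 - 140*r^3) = h*(-h - 5)/(-h^2 - h*r + 20*r^2)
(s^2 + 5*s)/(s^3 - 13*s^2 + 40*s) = (s + 5)/(s^2 - 13*s + 40)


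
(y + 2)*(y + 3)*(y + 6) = y^3 + 11*y^2 + 36*y + 36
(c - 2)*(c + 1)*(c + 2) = c^3 + c^2 - 4*c - 4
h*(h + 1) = h^2 + h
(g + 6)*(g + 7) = g^2 + 13*g + 42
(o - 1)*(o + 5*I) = o^2 - o + 5*I*o - 5*I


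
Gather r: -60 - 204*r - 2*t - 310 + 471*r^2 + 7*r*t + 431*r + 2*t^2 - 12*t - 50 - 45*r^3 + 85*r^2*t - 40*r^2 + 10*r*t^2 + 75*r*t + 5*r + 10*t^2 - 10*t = -45*r^3 + r^2*(85*t + 431) + r*(10*t^2 + 82*t + 232) + 12*t^2 - 24*t - 420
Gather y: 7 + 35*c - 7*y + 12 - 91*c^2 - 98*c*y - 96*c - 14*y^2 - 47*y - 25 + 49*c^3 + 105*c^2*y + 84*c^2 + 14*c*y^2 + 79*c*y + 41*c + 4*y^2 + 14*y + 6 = 49*c^3 - 7*c^2 - 20*c + y^2*(14*c - 10) + y*(105*c^2 - 19*c - 40)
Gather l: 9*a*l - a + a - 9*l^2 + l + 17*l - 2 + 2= -9*l^2 + l*(9*a + 18)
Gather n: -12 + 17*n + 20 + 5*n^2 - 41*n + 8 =5*n^2 - 24*n + 16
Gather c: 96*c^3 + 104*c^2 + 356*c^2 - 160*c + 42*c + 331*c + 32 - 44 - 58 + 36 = 96*c^3 + 460*c^2 + 213*c - 34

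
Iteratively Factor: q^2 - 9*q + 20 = (q - 4)*(q - 5)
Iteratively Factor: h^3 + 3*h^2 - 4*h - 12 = (h + 2)*(h^2 + h - 6) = (h - 2)*(h + 2)*(h + 3)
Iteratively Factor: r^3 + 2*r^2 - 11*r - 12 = (r + 1)*(r^2 + r - 12) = (r + 1)*(r + 4)*(r - 3)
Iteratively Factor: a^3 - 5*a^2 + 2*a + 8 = (a - 2)*(a^2 - 3*a - 4) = (a - 4)*(a - 2)*(a + 1)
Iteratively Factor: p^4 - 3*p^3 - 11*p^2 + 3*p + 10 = (p - 5)*(p^3 + 2*p^2 - p - 2) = (p - 5)*(p + 1)*(p^2 + p - 2) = (p - 5)*(p - 1)*(p + 1)*(p + 2)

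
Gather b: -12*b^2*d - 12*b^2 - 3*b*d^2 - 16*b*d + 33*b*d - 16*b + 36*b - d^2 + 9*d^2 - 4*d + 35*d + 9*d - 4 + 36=b^2*(-12*d - 12) + b*(-3*d^2 + 17*d + 20) + 8*d^2 + 40*d + 32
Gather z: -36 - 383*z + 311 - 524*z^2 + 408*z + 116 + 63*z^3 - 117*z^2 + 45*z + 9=63*z^3 - 641*z^2 + 70*z + 400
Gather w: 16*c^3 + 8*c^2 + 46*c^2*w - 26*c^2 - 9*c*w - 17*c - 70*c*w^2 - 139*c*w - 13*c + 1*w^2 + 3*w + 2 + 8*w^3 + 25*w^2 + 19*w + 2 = 16*c^3 - 18*c^2 - 30*c + 8*w^3 + w^2*(26 - 70*c) + w*(46*c^2 - 148*c + 22) + 4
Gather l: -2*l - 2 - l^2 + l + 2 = -l^2 - l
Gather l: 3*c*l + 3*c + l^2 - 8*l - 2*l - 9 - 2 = 3*c + l^2 + l*(3*c - 10) - 11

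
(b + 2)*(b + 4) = b^2 + 6*b + 8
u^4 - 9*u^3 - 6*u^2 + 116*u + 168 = (u - 7)*(u - 6)*(u + 2)^2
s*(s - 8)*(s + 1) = s^3 - 7*s^2 - 8*s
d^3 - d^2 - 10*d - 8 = (d - 4)*(d + 1)*(d + 2)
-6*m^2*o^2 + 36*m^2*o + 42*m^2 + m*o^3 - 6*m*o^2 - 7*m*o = (-6*m + o)*(o - 7)*(m*o + m)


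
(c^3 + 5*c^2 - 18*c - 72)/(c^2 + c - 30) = (c^2 - c - 12)/(c - 5)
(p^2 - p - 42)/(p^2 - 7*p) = (p + 6)/p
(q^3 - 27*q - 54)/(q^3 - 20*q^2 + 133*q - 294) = (q^2 + 6*q + 9)/(q^2 - 14*q + 49)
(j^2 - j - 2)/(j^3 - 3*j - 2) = 1/(j + 1)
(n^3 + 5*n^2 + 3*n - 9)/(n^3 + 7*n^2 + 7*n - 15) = (n + 3)/(n + 5)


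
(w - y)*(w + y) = w^2 - y^2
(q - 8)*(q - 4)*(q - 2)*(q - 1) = q^4 - 15*q^3 + 70*q^2 - 120*q + 64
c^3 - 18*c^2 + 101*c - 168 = (c - 8)*(c - 7)*(c - 3)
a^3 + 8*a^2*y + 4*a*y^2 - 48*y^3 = (a - 2*y)*(a + 4*y)*(a + 6*y)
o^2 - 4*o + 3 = (o - 3)*(o - 1)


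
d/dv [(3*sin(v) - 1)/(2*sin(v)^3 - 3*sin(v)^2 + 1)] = 3*(-4*sin(v)^2 + sin(v) - 1)*cos(v)/((sin(v) - 1)^3*(2*sin(v) + 1)^2)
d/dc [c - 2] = 1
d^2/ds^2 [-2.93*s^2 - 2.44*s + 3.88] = -5.86000000000000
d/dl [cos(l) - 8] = -sin(l)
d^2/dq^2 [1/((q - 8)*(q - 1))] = 2*((q - 8)^2 + (q - 8)*(q - 1) + (q - 1)^2)/((q - 8)^3*(q - 1)^3)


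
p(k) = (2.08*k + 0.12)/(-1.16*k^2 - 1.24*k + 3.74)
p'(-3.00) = 3.24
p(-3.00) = 2.05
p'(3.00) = 0.28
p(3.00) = -0.61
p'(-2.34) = 243.78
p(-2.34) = -16.38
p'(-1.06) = 0.74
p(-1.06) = -0.56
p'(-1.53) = 1.54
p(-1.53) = -1.05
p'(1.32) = 1858.22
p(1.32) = 34.94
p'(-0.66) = 0.54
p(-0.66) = -0.31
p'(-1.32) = 1.04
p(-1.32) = -0.78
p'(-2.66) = 17.74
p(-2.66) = 4.63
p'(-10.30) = 0.02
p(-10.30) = 0.20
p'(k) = (2.08*k + 0.12)*(2.32*k + 1.24)/(-1.16*k^2 - 1.24*k + 3.74)^2 + 2.08/(-1.16*k^2 - 1.24*k + 3.74) = (2.4128*k^2 + 0.2784*k + 7.928)/(1.3456*k^4 + 2.8768*k^3 - 7.1392*k^2 - 9.2752*k + 13.9876)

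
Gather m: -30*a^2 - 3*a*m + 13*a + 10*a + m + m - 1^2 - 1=-30*a^2 + 23*a + m*(2 - 3*a) - 2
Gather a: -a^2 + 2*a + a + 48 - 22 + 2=-a^2 + 3*a + 28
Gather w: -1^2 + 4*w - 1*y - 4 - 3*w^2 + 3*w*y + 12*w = -3*w^2 + w*(3*y + 16) - y - 5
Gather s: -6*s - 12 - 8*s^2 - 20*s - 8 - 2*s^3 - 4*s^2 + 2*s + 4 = -2*s^3 - 12*s^2 - 24*s - 16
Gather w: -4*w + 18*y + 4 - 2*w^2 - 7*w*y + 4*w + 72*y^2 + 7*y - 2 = -2*w^2 - 7*w*y + 72*y^2 + 25*y + 2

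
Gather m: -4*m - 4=-4*m - 4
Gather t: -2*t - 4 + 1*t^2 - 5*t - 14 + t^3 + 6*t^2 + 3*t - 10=t^3 + 7*t^2 - 4*t - 28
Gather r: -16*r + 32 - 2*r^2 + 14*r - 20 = -2*r^2 - 2*r + 12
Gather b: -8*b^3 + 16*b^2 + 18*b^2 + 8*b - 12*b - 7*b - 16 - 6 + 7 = -8*b^3 + 34*b^2 - 11*b - 15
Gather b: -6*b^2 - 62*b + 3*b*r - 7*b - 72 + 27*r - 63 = -6*b^2 + b*(3*r - 69) + 27*r - 135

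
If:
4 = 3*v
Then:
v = 4/3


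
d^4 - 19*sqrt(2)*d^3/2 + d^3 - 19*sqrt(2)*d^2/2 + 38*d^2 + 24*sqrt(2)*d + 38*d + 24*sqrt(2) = (d + 1)*(d - 6*sqrt(2))*(d - 4*sqrt(2))*(d + sqrt(2)/2)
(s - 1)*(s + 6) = s^2 + 5*s - 6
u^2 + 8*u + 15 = (u + 3)*(u + 5)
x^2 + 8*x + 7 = (x + 1)*(x + 7)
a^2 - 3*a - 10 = (a - 5)*(a + 2)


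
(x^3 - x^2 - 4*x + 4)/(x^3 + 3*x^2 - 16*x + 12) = (x + 2)/(x + 6)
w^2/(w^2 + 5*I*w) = w/(w + 5*I)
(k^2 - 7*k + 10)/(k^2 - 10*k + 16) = (k - 5)/(k - 8)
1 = 1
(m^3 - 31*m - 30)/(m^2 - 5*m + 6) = (m^3 - 31*m - 30)/(m^2 - 5*m + 6)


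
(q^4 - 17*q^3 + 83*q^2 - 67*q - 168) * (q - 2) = q^5 - 19*q^4 + 117*q^3 - 233*q^2 - 34*q + 336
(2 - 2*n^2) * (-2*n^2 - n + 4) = 4*n^4 + 2*n^3 - 12*n^2 - 2*n + 8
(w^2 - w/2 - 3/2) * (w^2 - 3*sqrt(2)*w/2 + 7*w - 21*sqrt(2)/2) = w^4 - 3*sqrt(2)*w^3/2 + 13*w^3/2 - 39*sqrt(2)*w^2/4 - 5*w^2 - 21*w/2 + 15*sqrt(2)*w/2 + 63*sqrt(2)/4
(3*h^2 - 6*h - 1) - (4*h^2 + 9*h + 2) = -h^2 - 15*h - 3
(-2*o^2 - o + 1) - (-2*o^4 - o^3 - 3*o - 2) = 2*o^4 + o^3 - 2*o^2 + 2*o + 3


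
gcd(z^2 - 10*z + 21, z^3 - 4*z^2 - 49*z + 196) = z - 7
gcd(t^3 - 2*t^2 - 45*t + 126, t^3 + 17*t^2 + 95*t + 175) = t + 7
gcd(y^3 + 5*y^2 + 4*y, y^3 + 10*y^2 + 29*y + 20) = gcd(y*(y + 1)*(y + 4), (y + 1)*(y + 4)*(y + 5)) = y^2 + 5*y + 4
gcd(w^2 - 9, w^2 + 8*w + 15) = w + 3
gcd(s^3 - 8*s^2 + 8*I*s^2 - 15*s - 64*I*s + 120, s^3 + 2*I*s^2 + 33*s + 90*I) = s^2 + 8*I*s - 15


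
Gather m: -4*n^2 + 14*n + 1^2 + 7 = -4*n^2 + 14*n + 8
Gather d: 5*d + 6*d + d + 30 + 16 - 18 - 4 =12*d + 24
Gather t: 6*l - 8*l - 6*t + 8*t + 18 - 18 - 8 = -2*l + 2*t - 8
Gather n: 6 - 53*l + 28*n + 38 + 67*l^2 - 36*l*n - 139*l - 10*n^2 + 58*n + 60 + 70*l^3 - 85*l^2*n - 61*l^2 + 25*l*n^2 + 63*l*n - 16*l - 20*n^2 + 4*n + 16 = 70*l^3 + 6*l^2 - 208*l + n^2*(25*l - 30) + n*(-85*l^2 + 27*l + 90) + 120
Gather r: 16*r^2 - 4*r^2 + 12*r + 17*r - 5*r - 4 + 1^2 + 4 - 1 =12*r^2 + 24*r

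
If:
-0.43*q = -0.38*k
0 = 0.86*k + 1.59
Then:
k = -1.85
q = -1.63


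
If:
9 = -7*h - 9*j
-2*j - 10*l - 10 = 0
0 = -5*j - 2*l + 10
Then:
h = -747/161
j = 60/23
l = -35/23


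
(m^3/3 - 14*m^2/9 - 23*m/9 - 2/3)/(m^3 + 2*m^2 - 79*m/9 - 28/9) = (m^2 - 5*m - 6)/(3*m^2 + 5*m - 28)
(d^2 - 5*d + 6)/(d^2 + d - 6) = (d - 3)/(d + 3)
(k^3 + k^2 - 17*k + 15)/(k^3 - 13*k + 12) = (k + 5)/(k + 4)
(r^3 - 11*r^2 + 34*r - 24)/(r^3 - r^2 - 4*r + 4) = (r^2 - 10*r + 24)/(r^2 - 4)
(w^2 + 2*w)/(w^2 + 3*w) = (w + 2)/(w + 3)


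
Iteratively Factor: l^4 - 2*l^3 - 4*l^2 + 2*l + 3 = (l + 1)*(l^3 - 3*l^2 - l + 3) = (l - 1)*(l + 1)*(l^2 - 2*l - 3) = (l - 3)*(l - 1)*(l + 1)*(l + 1)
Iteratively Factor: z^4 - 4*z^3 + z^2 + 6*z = (z - 2)*(z^3 - 2*z^2 - 3*z) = (z - 2)*(z + 1)*(z^2 - 3*z) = z*(z - 2)*(z + 1)*(z - 3)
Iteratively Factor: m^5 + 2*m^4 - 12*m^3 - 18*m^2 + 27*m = (m - 3)*(m^4 + 5*m^3 + 3*m^2 - 9*m) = (m - 3)*(m + 3)*(m^3 + 2*m^2 - 3*m) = m*(m - 3)*(m + 3)*(m^2 + 2*m - 3) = m*(m - 3)*(m - 1)*(m + 3)*(m + 3)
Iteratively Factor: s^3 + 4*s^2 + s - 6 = (s + 2)*(s^2 + 2*s - 3) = (s - 1)*(s + 2)*(s + 3)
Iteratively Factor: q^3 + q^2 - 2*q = (q + 2)*(q^2 - q) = (q - 1)*(q + 2)*(q)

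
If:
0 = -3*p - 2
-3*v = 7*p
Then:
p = -2/3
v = 14/9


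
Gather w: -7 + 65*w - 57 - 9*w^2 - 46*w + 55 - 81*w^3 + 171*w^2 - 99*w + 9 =-81*w^3 + 162*w^2 - 80*w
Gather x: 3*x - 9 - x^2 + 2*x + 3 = -x^2 + 5*x - 6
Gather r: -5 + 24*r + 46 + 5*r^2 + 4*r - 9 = 5*r^2 + 28*r + 32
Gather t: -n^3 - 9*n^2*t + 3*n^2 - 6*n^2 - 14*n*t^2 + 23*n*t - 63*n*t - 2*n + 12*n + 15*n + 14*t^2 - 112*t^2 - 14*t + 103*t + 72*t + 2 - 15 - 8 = -n^3 - 3*n^2 + 25*n + t^2*(-14*n - 98) + t*(-9*n^2 - 40*n + 161) - 21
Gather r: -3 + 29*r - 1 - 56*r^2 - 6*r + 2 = -56*r^2 + 23*r - 2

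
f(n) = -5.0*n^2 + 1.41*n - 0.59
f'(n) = 1.41 - 10.0*n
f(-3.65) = -72.35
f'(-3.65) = 37.91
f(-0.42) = -2.06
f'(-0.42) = 5.61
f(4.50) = -95.50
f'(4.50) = -43.59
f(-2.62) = -38.61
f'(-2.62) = 27.61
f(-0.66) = -3.70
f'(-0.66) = 8.01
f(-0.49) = -2.48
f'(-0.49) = 6.31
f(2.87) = -37.73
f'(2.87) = -27.29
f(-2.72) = -41.42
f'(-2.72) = 28.61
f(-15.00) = -1146.74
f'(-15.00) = 151.41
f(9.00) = -392.90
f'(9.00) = -88.59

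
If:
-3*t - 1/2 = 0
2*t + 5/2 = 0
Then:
No Solution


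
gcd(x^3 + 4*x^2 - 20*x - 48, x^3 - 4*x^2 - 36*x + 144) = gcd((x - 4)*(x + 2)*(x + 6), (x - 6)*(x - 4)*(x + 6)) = x^2 + 2*x - 24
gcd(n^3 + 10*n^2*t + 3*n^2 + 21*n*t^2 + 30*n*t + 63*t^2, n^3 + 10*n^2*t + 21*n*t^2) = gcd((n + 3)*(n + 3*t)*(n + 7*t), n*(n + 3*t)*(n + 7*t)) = n^2 + 10*n*t + 21*t^2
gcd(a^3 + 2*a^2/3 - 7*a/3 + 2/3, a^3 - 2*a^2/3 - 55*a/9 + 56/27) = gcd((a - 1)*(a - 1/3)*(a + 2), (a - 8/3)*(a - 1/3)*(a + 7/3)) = a - 1/3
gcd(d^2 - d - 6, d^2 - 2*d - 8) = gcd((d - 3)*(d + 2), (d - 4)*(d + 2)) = d + 2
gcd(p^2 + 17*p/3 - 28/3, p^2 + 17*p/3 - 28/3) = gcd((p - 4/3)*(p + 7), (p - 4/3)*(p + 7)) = p^2 + 17*p/3 - 28/3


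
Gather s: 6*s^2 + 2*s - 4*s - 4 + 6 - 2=6*s^2 - 2*s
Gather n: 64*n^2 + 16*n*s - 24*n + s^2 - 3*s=64*n^2 + n*(16*s - 24) + s^2 - 3*s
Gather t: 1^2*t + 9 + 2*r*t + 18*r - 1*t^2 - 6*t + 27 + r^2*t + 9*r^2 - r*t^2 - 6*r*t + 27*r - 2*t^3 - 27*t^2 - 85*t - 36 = 9*r^2 + 45*r - 2*t^3 + t^2*(-r - 28) + t*(r^2 - 4*r - 90)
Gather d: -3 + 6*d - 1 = 6*d - 4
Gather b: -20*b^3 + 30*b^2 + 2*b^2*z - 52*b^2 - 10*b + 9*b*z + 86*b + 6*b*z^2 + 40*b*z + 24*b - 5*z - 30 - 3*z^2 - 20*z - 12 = -20*b^3 + b^2*(2*z - 22) + b*(6*z^2 + 49*z + 100) - 3*z^2 - 25*z - 42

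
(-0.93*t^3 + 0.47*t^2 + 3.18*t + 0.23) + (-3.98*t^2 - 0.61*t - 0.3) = -0.93*t^3 - 3.51*t^2 + 2.57*t - 0.07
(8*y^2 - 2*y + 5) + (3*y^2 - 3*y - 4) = 11*y^2 - 5*y + 1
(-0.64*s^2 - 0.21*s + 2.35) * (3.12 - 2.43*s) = 1.5552*s^3 - 1.4865*s^2 - 6.3657*s + 7.332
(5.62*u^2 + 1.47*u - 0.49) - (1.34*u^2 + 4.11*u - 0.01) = 4.28*u^2 - 2.64*u - 0.48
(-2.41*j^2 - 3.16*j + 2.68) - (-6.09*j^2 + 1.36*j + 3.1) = 3.68*j^2 - 4.52*j - 0.42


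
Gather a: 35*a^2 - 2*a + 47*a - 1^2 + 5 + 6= 35*a^2 + 45*a + 10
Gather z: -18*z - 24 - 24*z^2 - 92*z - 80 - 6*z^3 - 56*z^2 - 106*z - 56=-6*z^3 - 80*z^2 - 216*z - 160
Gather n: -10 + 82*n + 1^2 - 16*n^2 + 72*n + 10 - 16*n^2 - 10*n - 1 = -32*n^2 + 144*n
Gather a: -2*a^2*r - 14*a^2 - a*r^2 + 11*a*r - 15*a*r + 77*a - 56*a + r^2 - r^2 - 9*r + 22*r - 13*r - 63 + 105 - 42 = a^2*(-2*r - 14) + a*(-r^2 - 4*r + 21)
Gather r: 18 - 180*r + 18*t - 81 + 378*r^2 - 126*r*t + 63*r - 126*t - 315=378*r^2 + r*(-126*t - 117) - 108*t - 378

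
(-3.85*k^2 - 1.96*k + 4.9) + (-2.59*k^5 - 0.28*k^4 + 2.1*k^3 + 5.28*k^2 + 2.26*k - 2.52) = -2.59*k^5 - 0.28*k^4 + 2.1*k^3 + 1.43*k^2 + 0.3*k + 2.38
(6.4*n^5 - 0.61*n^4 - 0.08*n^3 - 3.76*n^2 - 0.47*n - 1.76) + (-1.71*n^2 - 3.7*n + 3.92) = 6.4*n^5 - 0.61*n^4 - 0.08*n^3 - 5.47*n^2 - 4.17*n + 2.16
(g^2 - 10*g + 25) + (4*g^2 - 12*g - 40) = 5*g^2 - 22*g - 15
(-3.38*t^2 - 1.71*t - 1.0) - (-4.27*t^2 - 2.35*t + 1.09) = 0.89*t^2 + 0.64*t - 2.09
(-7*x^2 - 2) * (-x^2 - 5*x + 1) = 7*x^4 + 35*x^3 - 5*x^2 + 10*x - 2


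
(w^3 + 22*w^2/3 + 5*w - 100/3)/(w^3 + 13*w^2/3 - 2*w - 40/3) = (w + 5)/(w + 2)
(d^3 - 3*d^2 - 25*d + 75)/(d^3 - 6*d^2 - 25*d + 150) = (d - 3)/(d - 6)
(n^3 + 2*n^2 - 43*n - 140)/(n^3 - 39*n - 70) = (n + 4)/(n + 2)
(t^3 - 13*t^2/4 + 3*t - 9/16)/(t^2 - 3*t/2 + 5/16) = (4*t^2 - 12*t + 9)/(4*t - 5)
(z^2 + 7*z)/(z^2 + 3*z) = (z + 7)/(z + 3)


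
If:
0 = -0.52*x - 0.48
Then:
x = -0.92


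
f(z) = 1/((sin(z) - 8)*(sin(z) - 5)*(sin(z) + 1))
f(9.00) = 0.02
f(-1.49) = 5.68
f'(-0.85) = -0.20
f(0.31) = 0.02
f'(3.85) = 0.11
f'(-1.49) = -140.44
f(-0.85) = 0.08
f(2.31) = 0.02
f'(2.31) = 0.00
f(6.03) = 0.03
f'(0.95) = -0.00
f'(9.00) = 0.01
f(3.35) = 0.03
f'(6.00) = -0.03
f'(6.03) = -0.03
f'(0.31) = -0.01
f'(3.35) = 0.03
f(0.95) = 0.02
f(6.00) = 0.03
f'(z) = -cos(z)/((sin(z) - 8)*(sin(z) - 5)*(sin(z) + 1)^2) - cos(z)/((sin(z) - 8)*(sin(z) - 5)^2*(sin(z) + 1)) - cos(z)/((sin(z) - 8)^2*(sin(z) - 5)*(sin(z) + 1)) = 3*(8*sin(z) + cos(z)^2 - 10)*cos(z)/((sin(z) - 8)^2*(sin(z) - 5)^2*(sin(z) + 1)^2)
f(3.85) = 0.06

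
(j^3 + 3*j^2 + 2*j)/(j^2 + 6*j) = (j^2 + 3*j + 2)/(j + 6)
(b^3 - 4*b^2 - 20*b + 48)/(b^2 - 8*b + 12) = b + 4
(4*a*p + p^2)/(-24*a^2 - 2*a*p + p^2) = p/(-6*a + p)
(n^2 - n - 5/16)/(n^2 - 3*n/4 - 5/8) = (4*n + 1)/(2*(2*n + 1))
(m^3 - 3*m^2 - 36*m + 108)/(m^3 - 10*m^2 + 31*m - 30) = (m^2 - 36)/(m^2 - 7*m + 10)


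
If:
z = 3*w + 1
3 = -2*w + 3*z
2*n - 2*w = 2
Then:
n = 1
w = 0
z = 1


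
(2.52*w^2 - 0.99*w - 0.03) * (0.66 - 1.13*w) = -2.8476*w^3 + 2.7819*w^2 - 0.6195*w - 0.0198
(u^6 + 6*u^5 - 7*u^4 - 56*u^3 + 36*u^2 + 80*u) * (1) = u^6 + 6*u^5 - 7*u^4 - 56*u^3 + 36*u^2 + 80*u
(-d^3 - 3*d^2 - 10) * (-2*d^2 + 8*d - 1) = 2*d^5 - 2*d^4 - 23*d^3 + 23*d^2 - 80*d + 10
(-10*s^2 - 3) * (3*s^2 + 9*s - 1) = -30*s^4 - 90*s^3 + s^2 - 27*s + 3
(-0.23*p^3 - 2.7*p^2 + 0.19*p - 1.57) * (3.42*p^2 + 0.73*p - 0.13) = -0.7866*p^5 - 9.4019*p^4 - 1.2913*p^3 - 4.8797*p^2 - 1.1708*p + 0.2041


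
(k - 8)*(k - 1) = k^2 - 9*k + 8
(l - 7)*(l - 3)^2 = l^3 - 13*l^2 + 51*l - 63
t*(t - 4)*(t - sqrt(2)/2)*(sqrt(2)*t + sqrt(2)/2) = sqrt(2)*t^4 - 7*sqrt(2)*t^3/2 - t^3 - 2*sqrt(2)*t^2 + 7*t^2/2 + 2*t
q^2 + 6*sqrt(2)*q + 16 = (q + 2*sqrt(2))*(q + 4*sqrt(2))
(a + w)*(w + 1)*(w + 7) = a*w^2 + 8*a*w + 7*a + w^3 + 8*w^2 + 7*w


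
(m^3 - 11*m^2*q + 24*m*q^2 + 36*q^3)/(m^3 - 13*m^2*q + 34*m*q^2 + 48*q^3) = (-m + 6*q)/(-m + 8*q)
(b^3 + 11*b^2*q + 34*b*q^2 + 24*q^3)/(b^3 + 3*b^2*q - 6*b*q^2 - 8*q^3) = (-b - 6*q)/(-b + 2*q)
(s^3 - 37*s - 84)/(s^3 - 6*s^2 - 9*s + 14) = (s^2 + 7*s + 12)/(s^2 + s - 2)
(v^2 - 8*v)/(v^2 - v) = (v - 8)/(v - 1)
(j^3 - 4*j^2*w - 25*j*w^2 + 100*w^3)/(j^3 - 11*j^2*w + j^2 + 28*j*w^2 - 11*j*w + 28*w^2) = (-j^2 + 25*w^2)/(-j^2 + 7*j*w - j + 7*w)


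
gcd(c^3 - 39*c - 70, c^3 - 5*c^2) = 1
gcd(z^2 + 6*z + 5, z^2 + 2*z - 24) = 1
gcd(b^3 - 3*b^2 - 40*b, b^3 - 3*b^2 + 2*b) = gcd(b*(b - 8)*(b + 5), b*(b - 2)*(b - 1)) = b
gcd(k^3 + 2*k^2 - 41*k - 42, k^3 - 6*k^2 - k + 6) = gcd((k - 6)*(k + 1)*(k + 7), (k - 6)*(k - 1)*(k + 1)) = k^2 - 5*k - 6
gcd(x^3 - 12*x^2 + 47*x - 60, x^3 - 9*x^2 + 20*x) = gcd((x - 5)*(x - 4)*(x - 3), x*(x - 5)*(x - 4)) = x^2 - 9*x + 20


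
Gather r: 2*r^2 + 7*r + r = 2*r^2 + 8*r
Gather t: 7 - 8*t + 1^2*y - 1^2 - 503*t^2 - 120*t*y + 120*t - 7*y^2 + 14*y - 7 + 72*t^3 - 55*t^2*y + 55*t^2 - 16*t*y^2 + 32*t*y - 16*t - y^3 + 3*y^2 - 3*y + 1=72*t^3 + t^2*(-55*y - 448) + t*(-16*y^2 - 88*y + 96) - y^3 - 4*y^2 + 12*y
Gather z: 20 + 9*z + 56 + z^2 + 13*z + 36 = z^2 + 22*z + 112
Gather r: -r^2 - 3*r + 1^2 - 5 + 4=-r^2 - 3*r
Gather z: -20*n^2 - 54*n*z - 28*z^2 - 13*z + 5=-20*n^2 - 28*z^2 + z*(-54*n - 13) + 5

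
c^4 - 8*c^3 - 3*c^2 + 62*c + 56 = (c - 7)*(c - 4)*(c + 1)*(c + 2)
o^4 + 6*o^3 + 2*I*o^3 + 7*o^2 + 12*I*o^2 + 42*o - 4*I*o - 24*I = (o + 6)*(o - I)^2*(o + 4*I)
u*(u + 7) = u^2 + 7*u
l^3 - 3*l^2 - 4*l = l*(l - 4)*(l + 1)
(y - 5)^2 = y^2 - 10*y + 25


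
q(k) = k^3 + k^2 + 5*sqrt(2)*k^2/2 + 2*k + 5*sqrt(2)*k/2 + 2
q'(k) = 3*k^2 + 2*k + 5*sqrt(2)*k + 2 + 5*sqrt(2)/2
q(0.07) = 2.41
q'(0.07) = 6.19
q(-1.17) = 0.13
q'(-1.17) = -0.97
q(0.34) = 4.45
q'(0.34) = 8.97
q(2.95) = 83.47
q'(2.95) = 58.40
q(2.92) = 81.73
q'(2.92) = 57.60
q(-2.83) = -0.00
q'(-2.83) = 3.89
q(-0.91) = -0.04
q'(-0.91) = -0.23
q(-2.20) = 1.13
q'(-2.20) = 0.10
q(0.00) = 2.00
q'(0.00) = 5.54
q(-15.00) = -2435.54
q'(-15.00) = 544.47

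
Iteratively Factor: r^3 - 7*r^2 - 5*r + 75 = (r - 5)*(r^2 - 2*r - 15) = (r - 5)*(r + 3)*(r - 5)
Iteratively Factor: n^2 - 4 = (n - 2)*(n + 2)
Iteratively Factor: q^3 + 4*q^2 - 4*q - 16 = (q + 2)*(q^2 + 2*q - 8) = (q + 2)*(q + 4)*(q - 2)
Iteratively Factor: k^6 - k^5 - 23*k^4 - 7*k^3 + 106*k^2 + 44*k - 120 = (k + 3)*(k^5 - 4*k^4 - 11*k^3 + 26*k^2 + 28*k - 40) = (k - 1)*(k + 3)*(k^4 - 3*k^3 - 14*k^2 + 12*k + 40) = (k - 1)*(k + 2)*(k + 3)*(k^3 - 5*k^2 - 4*k + 20) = (k - 1)*(k + 2)^2*(k + 3)*(k^2 - 7*k + 10) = (k - 2)*(k - 1)*(k + 2)^2*(k + 3)*(k - 5)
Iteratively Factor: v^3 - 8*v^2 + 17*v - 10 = (v - 2)*(v^2 - 6*v + 5) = (v - 2)*(v - 1)*(v - 5)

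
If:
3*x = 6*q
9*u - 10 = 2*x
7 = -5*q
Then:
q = -7/5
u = 22/45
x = -14/5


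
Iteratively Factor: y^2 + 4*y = (y + 4)*(y)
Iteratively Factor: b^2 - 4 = (b - 2)*(b + 2)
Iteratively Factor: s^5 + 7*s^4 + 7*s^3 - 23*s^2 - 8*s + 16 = (s + 4)*(s^4 + 3*s^3 - 5*s^2 - 3*s + 4) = (s - 1)*(s + 4)*(s^3 + 4*s^2 - s - 4) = (s - 1)*(s + 4)^2*(s^2 - 1) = (s - 1)*(s + 1)*(s + 4)^2*(s - 1)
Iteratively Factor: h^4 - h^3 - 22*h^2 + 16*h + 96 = (h + 2)*(h^3 - 3*h^2 - 16*h + 48) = (h - 4)*(h + 2)*(h^2 + h - 12) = (h - 4)*(h - 3)*(h + 2)*(h + 4)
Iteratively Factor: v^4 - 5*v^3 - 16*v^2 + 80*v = (v)*(v^3 - 5*v^2 - 16*v + 80) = v*(v - 4)*(v^2 - v - 20) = v*(v - 4)*(v + 4)*(v - 5)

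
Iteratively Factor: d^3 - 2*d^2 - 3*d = (d - 3)*(d^2 + d) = (d - 3)*(d + 1)*(d)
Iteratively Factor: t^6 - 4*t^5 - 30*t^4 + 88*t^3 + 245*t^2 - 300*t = (t + 4)*(t^5 - 8*t^4 + 2*t^3 + 80*t^2 - 75*t) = (t - 5)*(t + 4)*(t^4 - 3*t^3 - 13*t^2 + 15*t) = (t - 5)^2*(t + 4)*(t^3 + 2*t^2 - 3*t) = (t - 5)^2*(t + 3)*(t + 4)*(t^2 - t) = (t - 5)^2*(t - 1)*(t + 3)*(t + 4)*(t)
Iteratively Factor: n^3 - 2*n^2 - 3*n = (n)*(n^2 - 2*n - 3) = n*(n - 3)*(n + 1)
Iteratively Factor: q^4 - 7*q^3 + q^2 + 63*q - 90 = (q - 5)*(q^3 - 2*q^2 - 9*q + 18) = (q - 5)*(q + 3)*(q^2 - 5*q + 6) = (q - 5)*(q - 2)*(q + 3)*(q - 3)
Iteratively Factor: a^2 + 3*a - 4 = (a - 1)*(a + 4)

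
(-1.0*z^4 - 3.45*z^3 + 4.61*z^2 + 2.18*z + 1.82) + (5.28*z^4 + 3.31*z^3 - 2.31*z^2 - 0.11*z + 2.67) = 4.28*z^4 - 0.14*z^3 + 2.3*z^2 + 2.07*z + 4.49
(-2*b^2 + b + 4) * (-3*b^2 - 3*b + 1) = 6*b^4 + 3*b^3 - 17*b^2 - 11*b + 4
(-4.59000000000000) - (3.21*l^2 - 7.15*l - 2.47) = -3.21*l^2 + 7.15*l - 2.12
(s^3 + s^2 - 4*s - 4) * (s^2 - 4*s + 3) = s^5 - 3*s^4 - 5*s^3 + 15*s^2 + 4*s - 12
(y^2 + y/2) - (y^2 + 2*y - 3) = 3 - 3*y/2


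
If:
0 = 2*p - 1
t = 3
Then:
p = 1/2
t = 3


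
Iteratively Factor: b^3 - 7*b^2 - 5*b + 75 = (b - 5)*(b^2 - 2*b - 15) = (b - 5)*(b + 3)*(b - 5)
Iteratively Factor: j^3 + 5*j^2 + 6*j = (j + 2)*(j^2 + 3*j) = (j + 2)*(j + 3)*(j)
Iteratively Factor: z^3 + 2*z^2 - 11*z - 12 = (z - 3)*(z^2 + 5*z + 4) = (z - 3)*(z + 1)*(z + 4)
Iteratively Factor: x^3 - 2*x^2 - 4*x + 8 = (x + 2)*(x^2 - 4*x + 4) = (x - 2)*(x + 2)*(x - 2)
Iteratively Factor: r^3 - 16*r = (r + 4)*(r^2 - 4*r) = r*(r + 4)*(r - 4)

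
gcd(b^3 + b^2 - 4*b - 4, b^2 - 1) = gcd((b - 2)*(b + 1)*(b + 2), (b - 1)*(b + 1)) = b + 1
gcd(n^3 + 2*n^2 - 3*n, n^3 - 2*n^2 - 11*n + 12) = n^2 + 2*n - 3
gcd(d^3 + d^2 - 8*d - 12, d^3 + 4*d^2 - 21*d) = d - 3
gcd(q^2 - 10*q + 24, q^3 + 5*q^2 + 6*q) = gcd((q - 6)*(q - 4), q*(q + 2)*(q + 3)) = 1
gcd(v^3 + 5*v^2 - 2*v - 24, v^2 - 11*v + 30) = 1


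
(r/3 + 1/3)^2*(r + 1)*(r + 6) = r^4/9 + r^3 + 7*r^2/3 + 19*r/9 + 2/3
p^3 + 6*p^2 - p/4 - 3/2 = (p - 1/2)*(p + 1/2)*(p + 6)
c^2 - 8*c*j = c*(c - 8*j)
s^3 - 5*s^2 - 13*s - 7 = (s - 7)*(s + 1)^2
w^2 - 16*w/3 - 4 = (w - 6)*(w + 2/3)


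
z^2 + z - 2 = (z - 1)*(z + 2)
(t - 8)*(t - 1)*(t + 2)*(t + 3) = t^4 - 4*t^3 - 31*t^2 - 14*t + 48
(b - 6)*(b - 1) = b^2 - 7*b + 6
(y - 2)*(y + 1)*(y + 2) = y^3 + y^2 - 4*y - 4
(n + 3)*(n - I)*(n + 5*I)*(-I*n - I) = -I*n^4 + 4*n^3 - 4*I*n^3 + 16*n^2 - 8*I*n^2 + 12*n - 20*I*n - 15*I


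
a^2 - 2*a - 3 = (a - 3)*(a + 1)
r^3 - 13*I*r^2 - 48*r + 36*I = (r - 6*I)^2*(r - I)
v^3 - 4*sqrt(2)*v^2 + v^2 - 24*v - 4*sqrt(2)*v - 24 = (v + 1)*(v - 6*sqrt(2))*(v + 2*sqrt(2))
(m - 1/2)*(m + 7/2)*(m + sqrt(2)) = m^3 + sqrt(2)*m^2 + 3*m^2 - 7*m/4 + 3*sqrt(2)*m - 7*sqrt(2)/4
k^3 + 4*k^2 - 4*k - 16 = (k - 2)*(k + 2)*(k + 4)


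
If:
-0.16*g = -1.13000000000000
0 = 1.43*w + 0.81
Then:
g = 7.06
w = -0.57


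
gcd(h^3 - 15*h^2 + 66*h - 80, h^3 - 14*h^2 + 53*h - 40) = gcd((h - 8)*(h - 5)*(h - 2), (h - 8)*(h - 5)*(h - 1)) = h^2 - 13*h + 40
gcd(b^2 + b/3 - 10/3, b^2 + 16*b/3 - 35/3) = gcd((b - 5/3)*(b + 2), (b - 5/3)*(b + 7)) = b - 5/3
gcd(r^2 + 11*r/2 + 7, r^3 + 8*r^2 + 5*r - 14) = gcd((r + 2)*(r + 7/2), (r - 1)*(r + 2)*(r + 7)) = r + 2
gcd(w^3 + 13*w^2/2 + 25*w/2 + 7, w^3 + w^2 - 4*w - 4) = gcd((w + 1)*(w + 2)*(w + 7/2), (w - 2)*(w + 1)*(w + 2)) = w^2 + 3*w + 2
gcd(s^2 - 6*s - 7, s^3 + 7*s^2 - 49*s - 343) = s - 7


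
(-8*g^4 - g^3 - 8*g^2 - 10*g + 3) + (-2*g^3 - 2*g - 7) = -8*g^4 - 3*g^3 - 8*g^2 - 12*g - 4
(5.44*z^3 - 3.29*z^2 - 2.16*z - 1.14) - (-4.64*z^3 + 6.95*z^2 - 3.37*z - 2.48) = 10.08*z^3 - 10.24*z^2 + 1.21*z + 1.34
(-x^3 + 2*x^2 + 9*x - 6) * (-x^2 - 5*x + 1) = x^5 + 3*x^4 - 20*x^3 - 37*x^2 + 39*x - 6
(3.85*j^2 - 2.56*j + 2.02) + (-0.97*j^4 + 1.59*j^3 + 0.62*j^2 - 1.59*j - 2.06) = -0.97*j^4 + 1.59*j^3 + 4.47*j^2 - 4.15*j - 0.04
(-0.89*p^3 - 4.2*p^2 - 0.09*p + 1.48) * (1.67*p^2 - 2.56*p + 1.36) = -1.4863*p^5 - 4.7356*p^4 + 9.3913*p^3 - 3.01*p^2 - 3.9112*p + 2.0128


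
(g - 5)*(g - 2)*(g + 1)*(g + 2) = g^4 - 4*g^3 - 9*g^2 + 16*g + 20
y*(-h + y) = -h*y + y^2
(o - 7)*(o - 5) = o^2 - 12*o + 35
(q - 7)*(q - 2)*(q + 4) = q^3 - 5*q^2 - 22*q + 56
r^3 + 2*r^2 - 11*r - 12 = (r - 3)*(r + 1)*(r + 4)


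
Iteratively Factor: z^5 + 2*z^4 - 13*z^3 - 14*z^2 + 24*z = (z - 3)*(z^4 + 5*z^3 + 2*z^2 - 8*z) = (z - 3)*(z + 2)*(z^3 + 3*z^2 - 4*z) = (z - 3)*(z + 2)*(z + 4)*(z^2 - z) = (z - 3)*(z - 1)*(z + 2)*(z + 4)*(z)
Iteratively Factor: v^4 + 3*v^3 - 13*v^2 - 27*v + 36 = (v - 1)*(v^3 + 4*v^2 - 9*v - 36) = (v - 3)*(v - 1)*(v^2 + 7*v + 12) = (v - 3)*(v - 1)*(v + 4)*(v + 3)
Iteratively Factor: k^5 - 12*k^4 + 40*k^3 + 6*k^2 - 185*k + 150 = (k - 3)*(k^4 - 9*k^3 + 13*k^2 + 45*k - 50) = (k - 3)*(k + 2)*(k^3 - 11*k^2 + 35*k - 25) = (k - 5)*(k - 3)*(k + 2)*(k^2 - 6*k + 5) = (k - 5)^2*(k - 3)*(k + 2)*(k - 1)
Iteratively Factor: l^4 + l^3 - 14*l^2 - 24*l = (l + 2)*(l^3 - l^2 - 12*l) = l*(l + 2)*(l^2 - l - 12) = l*(l - 4)*(l + 2)*(l + 3)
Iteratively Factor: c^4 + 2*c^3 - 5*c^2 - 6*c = (c)*(c^3 + 2*c^2 - 5*c - 6) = c*(c + 3)*(c^2 - c - 2) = c*(c - 2)*(c + 3)*(c + 1)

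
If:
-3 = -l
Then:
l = 3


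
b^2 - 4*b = b*(b - 4)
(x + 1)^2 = x^2 + 2*x + 1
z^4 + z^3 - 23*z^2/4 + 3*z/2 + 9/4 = (z - 3/2)*(z - 1)*(z + 1/2)*(z + 3)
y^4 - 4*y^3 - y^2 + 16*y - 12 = (y - 3)*(y - 2)*(y - 1)*(y + 2)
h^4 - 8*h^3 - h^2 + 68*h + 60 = (h - 6)*(h - 5)*(h + 1)*(h + 2)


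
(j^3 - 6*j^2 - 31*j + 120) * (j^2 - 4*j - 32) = j^5 - 10*j^4 - 39*j^3 + 436*j^2 + 512*j - 3840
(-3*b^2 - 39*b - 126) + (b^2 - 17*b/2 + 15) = -2*b^2 - 95*b/2 - 111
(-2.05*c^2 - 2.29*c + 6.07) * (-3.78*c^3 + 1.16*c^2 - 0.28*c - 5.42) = 7.749*c^5 + 6.2782*c^4 - 25.027*c^3 + 18.7934*c^2 + 10.7122*c - 32.8994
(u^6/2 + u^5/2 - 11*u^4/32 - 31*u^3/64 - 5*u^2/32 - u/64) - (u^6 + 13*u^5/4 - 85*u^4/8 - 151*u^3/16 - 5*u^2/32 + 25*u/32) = -u^6/2 - 11*u^5/4 + 329*u^4/32 + 573*u^3/64 - 51*u/64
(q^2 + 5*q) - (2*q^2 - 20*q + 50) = -q^2 + 25*q - 50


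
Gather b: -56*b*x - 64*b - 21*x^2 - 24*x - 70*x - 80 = b*(-56*x - 64) - 21*x^2 - 94*x - 80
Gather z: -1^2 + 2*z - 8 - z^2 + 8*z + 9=-z^2 + 10*z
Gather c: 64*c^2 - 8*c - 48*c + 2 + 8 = 64*c^2 - 56*c + 10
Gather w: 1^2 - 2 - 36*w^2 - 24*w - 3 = -36*w^2 - 24*w - 4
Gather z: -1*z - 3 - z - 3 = -2*z - 6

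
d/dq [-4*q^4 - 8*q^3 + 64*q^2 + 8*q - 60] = -16*q^3 - 24*q^2 + 128*q + 8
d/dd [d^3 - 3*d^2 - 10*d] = 3*d^2 - 6*d - 10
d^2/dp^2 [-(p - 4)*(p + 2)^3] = 12*(1 - p)*(p + 2)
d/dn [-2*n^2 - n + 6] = -4*n - 1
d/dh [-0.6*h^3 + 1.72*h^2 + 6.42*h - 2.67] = -1.8*h^2 + 3.44*h + 6.42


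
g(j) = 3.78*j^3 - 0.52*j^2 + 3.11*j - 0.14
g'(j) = 11.34*j^2 - 1.04*j + 3.11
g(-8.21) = -2152.53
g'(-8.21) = 776.01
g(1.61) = 19.29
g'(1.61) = 30.83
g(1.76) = 24.33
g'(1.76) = 36.41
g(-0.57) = -2.78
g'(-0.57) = 7.39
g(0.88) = 4.77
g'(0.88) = 10.98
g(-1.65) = -23.67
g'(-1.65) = 35.70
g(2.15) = 41.71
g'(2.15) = 53.29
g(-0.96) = -6.95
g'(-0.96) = 14.56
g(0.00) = -0.14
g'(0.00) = 3.11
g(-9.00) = -2825.87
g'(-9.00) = 931.01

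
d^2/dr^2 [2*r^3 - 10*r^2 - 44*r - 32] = 12*r - 20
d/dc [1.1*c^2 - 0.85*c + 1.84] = 2.2*c - 0.85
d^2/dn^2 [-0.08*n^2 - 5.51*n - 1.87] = -0.160000000000000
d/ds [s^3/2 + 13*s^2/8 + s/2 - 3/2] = 3*s^2/2 + 13*s/4 + 1/2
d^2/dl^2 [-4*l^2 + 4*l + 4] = -8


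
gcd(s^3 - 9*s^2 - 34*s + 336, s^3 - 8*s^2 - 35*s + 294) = s^2 - s - 42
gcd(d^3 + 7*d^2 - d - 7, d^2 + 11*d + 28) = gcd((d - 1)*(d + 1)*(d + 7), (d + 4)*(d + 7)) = d + 7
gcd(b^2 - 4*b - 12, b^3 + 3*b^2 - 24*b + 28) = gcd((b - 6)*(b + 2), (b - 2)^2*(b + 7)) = 1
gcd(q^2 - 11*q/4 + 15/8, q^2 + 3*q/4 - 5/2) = q - 5/4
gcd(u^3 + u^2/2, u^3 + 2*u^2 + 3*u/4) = u^2 + u/2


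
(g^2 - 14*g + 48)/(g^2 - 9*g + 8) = (g - 6)/(g - 1)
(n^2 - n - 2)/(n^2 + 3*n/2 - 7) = 2*(n + 1)/(2*n + 7)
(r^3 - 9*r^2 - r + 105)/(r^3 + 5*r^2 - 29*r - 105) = (r - 7)/(r + 7)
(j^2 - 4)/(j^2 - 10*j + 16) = (j + 2)/(j - 8)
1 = 1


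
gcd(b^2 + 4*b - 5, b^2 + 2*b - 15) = b + 5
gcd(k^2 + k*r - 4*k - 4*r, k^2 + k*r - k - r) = k + r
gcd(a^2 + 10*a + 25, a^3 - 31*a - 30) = a + 5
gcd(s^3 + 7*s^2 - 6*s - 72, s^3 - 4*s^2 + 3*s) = s - 3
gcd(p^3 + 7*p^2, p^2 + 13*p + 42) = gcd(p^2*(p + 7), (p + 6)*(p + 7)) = p + 7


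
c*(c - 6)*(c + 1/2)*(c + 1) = c^4 - 9*c^3/2 - 17*c^2/2 - 3*c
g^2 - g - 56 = (g - 8)*(g + 7)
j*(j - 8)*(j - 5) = j^3 - 13*j^2 + 40*j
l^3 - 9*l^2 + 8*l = l*(l - 8)*(l - 1)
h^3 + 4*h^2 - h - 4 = (h - 1)*(h + 1)*(h + 4)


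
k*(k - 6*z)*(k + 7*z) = k^3 + k^2*z - 42*k*z^2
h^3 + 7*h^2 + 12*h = h*(h + 3)*(h + 4)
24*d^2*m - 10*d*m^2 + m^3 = m*(-6*d + m)*(-4*d + m)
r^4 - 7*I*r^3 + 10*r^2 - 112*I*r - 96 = (r - 6*I)*(r - 4*I)*(r - I)*(r + 4*I)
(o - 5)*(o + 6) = o^2 + o - 30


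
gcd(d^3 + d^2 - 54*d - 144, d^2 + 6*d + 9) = d + 3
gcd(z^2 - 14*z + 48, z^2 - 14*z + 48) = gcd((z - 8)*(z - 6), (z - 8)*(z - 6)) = z^2 - 14*z + 48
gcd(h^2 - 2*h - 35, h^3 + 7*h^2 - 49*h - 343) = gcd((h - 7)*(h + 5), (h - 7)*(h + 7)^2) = h - 7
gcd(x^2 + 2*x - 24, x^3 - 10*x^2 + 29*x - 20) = x - 4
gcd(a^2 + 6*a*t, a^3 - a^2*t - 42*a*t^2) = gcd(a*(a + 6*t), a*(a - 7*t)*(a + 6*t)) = a^2 + 6*a*t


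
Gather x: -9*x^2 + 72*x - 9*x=-9*x^2 + 63*x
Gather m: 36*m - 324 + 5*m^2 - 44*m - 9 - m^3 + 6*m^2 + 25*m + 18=-m^3 + 11*m^2 + 17*m - 315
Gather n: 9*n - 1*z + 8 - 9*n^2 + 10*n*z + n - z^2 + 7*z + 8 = -9*n^2 + n*(10*z + 10) - z^2 + 6*z + 16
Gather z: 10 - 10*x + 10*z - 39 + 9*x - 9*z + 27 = -x + z - 2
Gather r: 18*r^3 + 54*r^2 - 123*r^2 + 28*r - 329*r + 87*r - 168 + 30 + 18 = 18*r^3 - 69*r^2 - 214*r - 120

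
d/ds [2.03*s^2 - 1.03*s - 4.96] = 4.06*s - 1.03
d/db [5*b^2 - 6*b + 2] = 10*b - 6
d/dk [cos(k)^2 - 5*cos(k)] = (5 - 2*cos(k))*sin(k)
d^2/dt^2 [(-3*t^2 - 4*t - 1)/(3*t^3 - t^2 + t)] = 2*(-27*t^6 - 108*t^5 + 9*t^4 + 29*t^3 - 12*t^2 + 3*t - 1)/(t^3*(27*t^6 - 27*t^5 + 36*t^4 - 19*t^3 + 12*t^2 - 3*t + 1))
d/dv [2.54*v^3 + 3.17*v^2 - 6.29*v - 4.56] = 7.62*v^2 + 6.34*v - 6.29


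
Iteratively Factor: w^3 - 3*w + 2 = (w - 1)*(w^2 + w - 2) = (w - 1)^2*(w + 2)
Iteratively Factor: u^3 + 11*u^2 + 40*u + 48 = (u + 4)*(u^2 + 7*u + 12) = (u + 4)^2*(u + 3)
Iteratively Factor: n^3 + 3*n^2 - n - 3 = (n + 3)*(n^2 - 1) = (n + 1)*(n + 3)*(n - 1)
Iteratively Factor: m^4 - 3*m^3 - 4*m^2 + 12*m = (m)*(m^3 - 3*m^2 - 4*m + 12) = m*(m - 3)*(m^2 - 4) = m*(m - 3)*(m - 2)*(m + 2)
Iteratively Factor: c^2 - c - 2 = (c - 2)*(c + 1)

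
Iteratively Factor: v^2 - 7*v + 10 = (v - 5)*(v - 2)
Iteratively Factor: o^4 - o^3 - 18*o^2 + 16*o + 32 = (o - 2)*(o^3 + o^2 - 16*o - 16) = (o - 2)*(o + 1)*(o^2 - 16) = (o - 4)*(o - 2)*(o + 1)*(o + 4)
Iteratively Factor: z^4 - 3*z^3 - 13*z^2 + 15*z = (z - 1)*(z^3 - 2*z^2 - 15*z) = z*(z - 1)*(z^2 - 2*z - 15) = z*(z - 1)*(z + 3)*(z - 5)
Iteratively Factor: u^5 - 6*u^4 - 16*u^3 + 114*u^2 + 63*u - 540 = (u - 5)*(u^4 - u^3 - 21*u^2 + 9*u + 108) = (u - 5)*(u - 4)*(u^3 + 3*u^2 - 9*u - 27) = (u - 5)*(u - 4)*(u + 3)*(u^2 - 9) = (u - 5)*(u - 4)*(u + 3)^2*(u - 3)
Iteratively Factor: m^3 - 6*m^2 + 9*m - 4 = (m - 1)*(m^2 - 5*m + 4) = (m - 4)*(m - 1)*(m - 1)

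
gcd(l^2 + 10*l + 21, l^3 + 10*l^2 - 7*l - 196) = l + 7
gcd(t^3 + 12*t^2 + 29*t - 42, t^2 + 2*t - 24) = t + 6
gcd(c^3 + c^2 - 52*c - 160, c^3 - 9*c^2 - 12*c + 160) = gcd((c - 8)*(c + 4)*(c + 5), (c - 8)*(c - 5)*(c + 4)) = c^2 - 4*c - 32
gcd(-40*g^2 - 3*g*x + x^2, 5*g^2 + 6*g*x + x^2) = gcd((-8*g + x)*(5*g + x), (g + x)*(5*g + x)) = 5*g + x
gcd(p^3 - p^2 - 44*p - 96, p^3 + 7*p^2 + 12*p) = p^2 + 7*p + 12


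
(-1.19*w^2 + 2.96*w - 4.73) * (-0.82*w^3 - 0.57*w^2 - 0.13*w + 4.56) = 0.9758*w^5 - 1.7489*w^4 + 2.3461*w^3 - 3.1151*w^2 + 14.1125*w - 21.5688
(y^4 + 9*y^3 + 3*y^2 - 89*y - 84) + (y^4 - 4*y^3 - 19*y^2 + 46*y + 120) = 2*y^4 + 5*y^3 - 16*y^2 - 43*y + 36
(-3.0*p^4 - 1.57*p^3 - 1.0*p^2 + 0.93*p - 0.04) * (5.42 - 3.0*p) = 9.0*p^5 - 11.55*p^4 - 5.5094*p^3 - 8.21*p^2 + 5.1606*p - 0.2168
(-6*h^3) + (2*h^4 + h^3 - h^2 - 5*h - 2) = 2*h^4 - 5*h^3 - h^2 - 5*h - 2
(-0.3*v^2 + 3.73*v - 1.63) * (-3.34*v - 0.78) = 1.002*v^3 - 12.2242*v^2 + 2.5348*v + 1.2714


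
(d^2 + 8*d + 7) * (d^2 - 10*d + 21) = d^4 - 2*d^3 - 52*d^2 + 98*d + 147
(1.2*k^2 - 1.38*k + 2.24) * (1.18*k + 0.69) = 1.416*k^3 - 0.8004*k^2 + 1.691*k + 1.5456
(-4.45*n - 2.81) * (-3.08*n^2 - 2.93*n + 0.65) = 13.706*n^3 + 21.6933*n^2 + 5.3408*n - 1.8265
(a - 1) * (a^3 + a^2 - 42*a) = a^4 - 43*a^2 + 42*a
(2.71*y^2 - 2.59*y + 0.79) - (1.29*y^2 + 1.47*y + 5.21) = 1.42*y^2 - 4.06*y - 4.42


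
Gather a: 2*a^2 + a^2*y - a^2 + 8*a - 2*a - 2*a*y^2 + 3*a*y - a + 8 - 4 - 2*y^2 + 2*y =a^2*(y + 1) + a*(-2*y^2 + 3*y + 5) - 2*y^2 + 2*y + 4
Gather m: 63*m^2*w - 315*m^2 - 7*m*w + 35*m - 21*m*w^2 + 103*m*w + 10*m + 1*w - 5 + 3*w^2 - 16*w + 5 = m^2*(63*w - 315) + m*(-21*w^2 + 96*w + 45) + 3*w^2 - 15*w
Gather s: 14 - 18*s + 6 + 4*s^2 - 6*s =4*s^2 - 24*s + 20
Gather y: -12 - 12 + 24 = 0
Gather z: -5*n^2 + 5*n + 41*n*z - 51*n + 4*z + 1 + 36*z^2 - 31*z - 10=-5*n^2 - 46*n + 36*z^2 + z*(41*n - 27) - 9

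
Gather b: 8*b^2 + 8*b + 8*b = 8*b^2 + 16*b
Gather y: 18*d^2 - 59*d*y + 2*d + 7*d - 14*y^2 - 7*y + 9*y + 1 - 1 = 18*d^2 + 9*d - 14*y^2 + y*(2 - 59*d)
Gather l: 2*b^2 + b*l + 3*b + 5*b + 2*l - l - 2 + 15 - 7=2*b^2 + 8*b + l*(b + 1) + 6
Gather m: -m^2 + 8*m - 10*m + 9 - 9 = -m^2 - 2*m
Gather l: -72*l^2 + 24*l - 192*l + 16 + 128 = -72*l^2 - 168*l + 144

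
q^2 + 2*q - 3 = (q - 1)*(q + 3)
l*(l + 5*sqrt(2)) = l^2 + 5*sqrt(2)*l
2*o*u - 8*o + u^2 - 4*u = (2*o + u)*(u - 4)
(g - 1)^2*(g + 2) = g^3 - 3*g + 2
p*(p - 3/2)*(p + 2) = p^3 + p^2/2 - 3*p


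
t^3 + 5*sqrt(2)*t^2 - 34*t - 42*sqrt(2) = (t - 3*sqrt(2))*(t + sqrt(2))*(t + 7*sqrt(2))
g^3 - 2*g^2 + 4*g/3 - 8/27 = (g - 2/3)^3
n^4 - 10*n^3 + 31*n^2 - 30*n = n*(n - 5)*(n - 3)*(n - 2)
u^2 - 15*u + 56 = (u - 8)*(u - 7)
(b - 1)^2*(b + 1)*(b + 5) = b^4 + 4*b^3 - 6*b^2 - 4*b + 5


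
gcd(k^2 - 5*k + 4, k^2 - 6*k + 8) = k - 4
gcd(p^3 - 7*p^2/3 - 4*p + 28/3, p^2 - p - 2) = p - 2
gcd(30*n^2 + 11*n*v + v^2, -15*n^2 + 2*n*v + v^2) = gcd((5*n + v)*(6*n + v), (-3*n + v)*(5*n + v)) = 5*n + v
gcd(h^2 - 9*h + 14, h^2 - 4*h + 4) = h - 2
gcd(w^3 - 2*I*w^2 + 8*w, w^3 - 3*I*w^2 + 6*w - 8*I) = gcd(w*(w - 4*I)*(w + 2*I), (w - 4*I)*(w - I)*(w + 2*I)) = w^2 - 2*I*w + 8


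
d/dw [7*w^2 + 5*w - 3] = 14*w + 5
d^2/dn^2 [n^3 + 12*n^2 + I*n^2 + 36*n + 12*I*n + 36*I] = 6*n + 24 + 2*I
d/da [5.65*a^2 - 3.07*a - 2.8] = 11.3*a - 3.07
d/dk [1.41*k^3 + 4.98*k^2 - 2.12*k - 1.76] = 4.23*k^2 + 9.96*k - 2.12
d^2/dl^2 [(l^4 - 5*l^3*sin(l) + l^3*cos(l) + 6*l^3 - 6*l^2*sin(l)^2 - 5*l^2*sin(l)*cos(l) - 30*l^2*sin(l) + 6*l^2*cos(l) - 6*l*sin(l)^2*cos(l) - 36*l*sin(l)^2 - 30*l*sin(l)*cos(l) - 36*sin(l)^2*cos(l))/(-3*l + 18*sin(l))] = sqrt(2)*l^2*sin(l + pi/4)/3 + 10*l*sin(l)/3 + 2*l*sin(2*l)/3 + 2*l*cos(l)/3 - 2*l + 10*sin(l)/3 + 4*sin(2*l) - 14*cos(l)/3 - 2*cos(2*l)/3 - 4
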